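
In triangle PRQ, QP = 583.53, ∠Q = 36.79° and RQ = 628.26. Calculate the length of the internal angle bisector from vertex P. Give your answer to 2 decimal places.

t_P ≈ 360.55

By the law of cosines, PR² = RQ² + QP² − 2·RQ·QP·cos Q = 1.4803e+05, so PR ≈ 384.75.
Law of cosines again: cos P = (QP² + PR² − RQ²)/(2·QP·PR) ≈ 0.20896, so ∠P ≈ 77.94°.
The bisector from P has length 2·QP·PR·cos(∠P/2)/(QP+PR) ≈ 360.55.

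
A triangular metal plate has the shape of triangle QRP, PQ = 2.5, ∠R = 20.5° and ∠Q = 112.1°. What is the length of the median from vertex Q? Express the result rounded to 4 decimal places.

The third angle is ∠P = 180° − ∠Q − ∠R = 47.40°.
Law of sines: RP = PQ·sin Q/sin R ≈ 6.6141.
Law of sines: QR = PQ·sin P/sin R ≈ 5.2547.
Median from Q: ½√(2·PQ² + 2·QR² − RP²) ≈ 2.4483.

m_Q ≈ 2.4483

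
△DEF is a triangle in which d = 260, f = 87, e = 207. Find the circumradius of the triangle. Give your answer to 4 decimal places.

147.9152

By the law of cosines, cos D = (e² + f² − d²) / (2·e·f) ≈ -0.47704, so ∠D ≈ 118.49°.
Circumradius = d/(2 sin D) ≈ 147.92.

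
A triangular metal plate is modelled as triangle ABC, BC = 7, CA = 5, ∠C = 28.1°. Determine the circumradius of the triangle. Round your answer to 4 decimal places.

By the law of cosines, AB² = BC² + CA² − 2·BC·CA·cos C = 12.251, so AB ≈ 3.5002.
Area = ½·BC·CA·sin C ≈ 8.2427.
Circumradius = AB/(2 sin C) ≈ 3.7156.

3.7156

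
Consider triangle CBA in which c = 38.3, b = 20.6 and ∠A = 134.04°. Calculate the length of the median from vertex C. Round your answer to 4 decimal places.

m_C ≈ 36.5999

By the law of cosines, a² = c² + b² − 2·c·b·cos A = 2988.2, so a ≈ 54.664.
Median from C: ½√(2·b² + 2·a² − c²) ≈ 36.6.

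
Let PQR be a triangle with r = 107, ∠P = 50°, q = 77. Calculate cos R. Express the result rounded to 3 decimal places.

By the law of cosines, p² = q² + r² − 2·q·r·cos P = 6786.1, so p ≈ 82.378.
Law of cosines again: cos R = (p² + q² − r²)/(2·p·q) ≈ 0.09980, so ∠R ≈ 84.27°.

cos R ≈ 0.100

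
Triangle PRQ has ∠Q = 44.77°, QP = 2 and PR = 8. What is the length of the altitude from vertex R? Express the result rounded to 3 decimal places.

6.546

Law of sines: sin R = QP·sin Q/PR ≈ 0.17607.
Since PR ≥ QP, only the acute value applies: ∠R ≈ 10.14°.
Then ∠P = 180° − ∠Q − ∠R ≈ 125.09°.
Law of sines gives RQ = PR·sin P/sin Q ≈ 9.2949.
Area = ½·PR·QP·sin P ≈ 6.5461.
The altitude from R has length 2·area/QP ≈ 6.5461.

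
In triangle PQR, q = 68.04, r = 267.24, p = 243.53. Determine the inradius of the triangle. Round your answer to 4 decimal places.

Semiperimeter s = (243.53 + 68.04 + 267.24)/2 = 289.4.
Heron's formula: area = √(289.4·45.875·221.36·22.165) ≈ 8071.
Inradius = area/s = 8071/289.4 ≈ 27.888.

27.8884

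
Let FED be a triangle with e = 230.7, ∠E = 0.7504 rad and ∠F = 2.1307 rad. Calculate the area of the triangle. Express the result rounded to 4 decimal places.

The third angle is ∠D = π − ∠F − ∠E = 0.2605 rad.
Law of sines: f = e·sin F/sin E ≈ 286.65.
Law of sines: d = e·sin D/sin E ≈ 87.132.
Area = ½·e·f·sin D ≈ 8516.

8516.0392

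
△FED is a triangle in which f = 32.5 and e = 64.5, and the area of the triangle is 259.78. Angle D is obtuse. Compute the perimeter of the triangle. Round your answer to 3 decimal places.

193.323

From area = ½·f·e·sin D, we get sin D = 2·area/(f·e) ≈ 0.24785.
Taking the obtuse solution, ∠D ≈ 165.65°.
Law of cosines then gives d ≈ 96.323.
Perimeter = 32.5 + 64.5 + 96.323 = 193.32.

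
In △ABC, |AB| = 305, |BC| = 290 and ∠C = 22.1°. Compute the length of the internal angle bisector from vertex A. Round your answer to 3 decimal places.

t_A ≈ 386.727

Law of sines: sin A = |BC|·sin C/|AB| ≈ 0.35772.
Since |AB| ≥ |BC|, only the acute value applies: ∠A ≈ 20.96°.
Then ∠B = 180° − ∠C − ∠A ≈ 136.94°.
Law of sines gives |CA| = |AB|·sin B/sin C ≈ 553.51.
The bisector from A has length 2·|CA|·|AB|·cos(∠A/2)/(|CA|+|AB|) ≈ 386.73.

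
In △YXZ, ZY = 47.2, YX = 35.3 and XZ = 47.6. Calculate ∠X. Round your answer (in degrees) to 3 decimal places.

∠X ≈ 67.537°

By the law of cosines, cos X = (YX² + XZ² − ZY²) / (2·YX·XZ) ≈ 0.38208, so ∠X ≈ 67.54°.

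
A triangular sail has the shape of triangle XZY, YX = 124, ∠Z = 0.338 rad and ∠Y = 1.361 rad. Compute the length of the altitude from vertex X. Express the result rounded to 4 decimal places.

The third angle is ∠X = π − ∠Z − ∠Y = 1.443 rad.
Law of sines: ZY = YX·sin X/sin Z ≈ 370.87.
Law of sines: XZ = YX·sin Y/sin Z ≈ 365.74.
Area = ½·YX·ZY·sin Y ≈ 22490.
The altitude from X has length 2·area/ZY ≈ 121.28.

h_X ≈ 121.2811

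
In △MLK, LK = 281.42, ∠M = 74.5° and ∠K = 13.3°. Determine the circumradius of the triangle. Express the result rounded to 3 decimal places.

The third angle is ∠L = 180° − ∠K − ∠M = 92.20°.
Law of sines: KM = LK·sin L/sin M ≈ 291.83.
Law of sines: ML = LK·sin K/sin M ≈ 67.184.
Circumradius = LK/(2 sin M) ≈ 146.02.

146.021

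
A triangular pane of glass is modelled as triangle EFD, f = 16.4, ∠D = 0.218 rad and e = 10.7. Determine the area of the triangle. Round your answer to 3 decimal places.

area ≈ 18.976

Area = ½·e·f·sin D ≈ 18.976.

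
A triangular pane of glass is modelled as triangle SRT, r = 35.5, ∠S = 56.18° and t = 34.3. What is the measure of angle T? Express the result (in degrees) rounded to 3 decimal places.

∠T ≈ 60.065°

By the law of cosines, s² = r² + t² − 2·r·t·cos S = 1081.3, so s ≈ 32.883.
Law of cosines again: cos T = (s² + r² − t²)/(2·s·r) ≈ 0.49902, so ∠T ≈ 60.07°.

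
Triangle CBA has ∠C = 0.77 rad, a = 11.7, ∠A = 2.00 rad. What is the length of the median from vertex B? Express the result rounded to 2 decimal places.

The third angle is ∠B = π − ∠A − ∠C = 0.372 rad.
Law of sines: c = a·sin C/sin A ≈ 8.9572.
Law of sines: b = a·sin B/sin A ≈ 4.672.
Median from B: ½√(2·a² + 2·c² − b²) ≈ 10.154.

m_B ≈ 10.15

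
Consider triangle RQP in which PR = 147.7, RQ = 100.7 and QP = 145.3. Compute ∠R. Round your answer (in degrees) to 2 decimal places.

By the law of cosines, cos R = (PR² + RQ² − QP²) / (2·PR·RQ) ≈ 0.36453, so ∠R ≈ 68.62°.

∠R ≈ 68.62°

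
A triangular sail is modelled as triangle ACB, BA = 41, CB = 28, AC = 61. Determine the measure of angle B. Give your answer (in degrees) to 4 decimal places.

By the law of cosines, cos B = (CB² + BA² − AC²) / (2·CB·BA) ≈ -0.54704, so ∠B ≈ 123.16°.

∠B ≈ 123.1641°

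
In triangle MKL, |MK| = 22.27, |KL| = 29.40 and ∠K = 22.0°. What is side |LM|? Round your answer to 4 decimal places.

By the law of cosines, |LM|² = |MK|² + |KL|² − 2·|MK|·|KL|·cos K = 146.19, so |LM| ≈ 12.091.

12.0908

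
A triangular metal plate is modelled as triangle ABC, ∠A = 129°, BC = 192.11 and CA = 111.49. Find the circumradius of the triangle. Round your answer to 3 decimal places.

Law of sines: sin B = CA·sin A/BC ≈ 0.45101.
Since BC ≥ CA, only the acute value applies: ∠B ≈ 26.81°.
Then ∠C = 180° − ∠A − ∠B ≈ 24.19°.
Law of sines gives AB = BC·sin C/sin A ≈ 101.3.
Circumradius = BC/(2 sin A) ≈ 123.6.

R ≈ 123.600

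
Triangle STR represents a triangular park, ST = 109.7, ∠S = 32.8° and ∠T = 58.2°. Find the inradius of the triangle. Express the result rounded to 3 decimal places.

The third angle is ∠R = 180° − ∠S − ∠T = 89.00°.
Law of sines: TR = ST·sin S/sin R ≈ 59.434.
Law of sines: RS = ST·sin T/sin R ≈ 93.247.
Area = ½·ST·TR·sin T ≈ 2770.6.
Semiperimeter s = (59.434+93.247+109.7)/2 = 131.19.
Inradius = area/s = 2770.6/131.19 ≈ 21.119.

r ≈ 21.119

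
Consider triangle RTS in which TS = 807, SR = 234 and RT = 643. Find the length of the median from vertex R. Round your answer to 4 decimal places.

Median from R: ½√(2·SR² + 2·RT² − TS²) ≈ 267.

267.0023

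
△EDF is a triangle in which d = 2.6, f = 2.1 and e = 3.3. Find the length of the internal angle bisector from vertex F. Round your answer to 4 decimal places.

By the law of cosines, cos F = (e² + d² − f²) / (2·e·d) ≈ 0.77156, so ∠F ≈ 39.51°.
The bisector from F has length 2·e·d·cos(∠F/2)/(e+d) ≈ 2.7373.

2.7373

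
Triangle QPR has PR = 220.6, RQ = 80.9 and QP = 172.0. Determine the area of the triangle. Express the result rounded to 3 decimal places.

area ≈ 6211.615

Semiperimeter s = (220.6 + 80.9 + 172)/2 = 236.75.
Heron's formula: area = √(236.75·16.15·155.85·64.75) ≈ 6211.6.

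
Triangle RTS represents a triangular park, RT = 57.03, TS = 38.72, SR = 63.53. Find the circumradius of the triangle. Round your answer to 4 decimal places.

By the law of cosines, cos R = (SR² + RT² − TS²) / (2·SR·RT) ≈ 0.79893, so ∠R ≈ 0.645 rad.
Circumradius = TS/(2 sin R) ≈ 32.19.

32.1904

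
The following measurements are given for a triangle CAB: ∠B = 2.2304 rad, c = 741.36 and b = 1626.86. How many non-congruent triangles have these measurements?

c·sin B = 741.36·sin(2.2304 rad) ≈ 585.8.
Since ∠B is not acute, a triangle exists only if b > c; here b > c, so there is exactly one triangle.

1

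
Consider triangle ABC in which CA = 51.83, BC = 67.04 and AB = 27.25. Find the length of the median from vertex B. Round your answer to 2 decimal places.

Median from B: ½√(2·AB² + 2·BC² − CA²) ≈ 44.123.

m_B ≈ 44.12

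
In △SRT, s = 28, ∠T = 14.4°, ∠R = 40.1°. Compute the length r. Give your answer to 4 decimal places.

The third angle is ∠S = 180° − ∠R − ∠T = 125.50°.
Law of sines: r = s·sin R/sin S ≈ 22.153.

22.1534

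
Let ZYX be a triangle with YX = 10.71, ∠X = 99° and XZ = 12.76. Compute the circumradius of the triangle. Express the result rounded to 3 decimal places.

R ≈ 9.060

By the law of cosines, ZY² = YX² + XZ² − 2·YX·XZ·cos X = 320.28, so ZY ≈ 17.896.
Area = ½·YX·XZ·sin X ≈ 67.489.
Circumradius = ZY/(2 sin X) ≈ 9.0597.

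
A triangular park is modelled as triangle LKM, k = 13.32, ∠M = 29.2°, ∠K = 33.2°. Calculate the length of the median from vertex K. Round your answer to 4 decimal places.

The third angle is ∠L = 180° − ∠K − ∠M = 117.60°.
Law of sines: l = k·sin L/sin K ≈ 21.558.
Law of sines: m = k·sin M/sin K ≈ 11.868.
Median from K: ½√(2·m² + 2·l² − k²) ≈ 16.076.

16.0759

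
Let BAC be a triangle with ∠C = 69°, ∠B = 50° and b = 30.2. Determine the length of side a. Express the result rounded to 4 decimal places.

The third angle is ∠A = 180° − ∠C − ∠B = 61.00°.
Law of sines: a = b·sin A/sin B ≈ 34.48.

34.4804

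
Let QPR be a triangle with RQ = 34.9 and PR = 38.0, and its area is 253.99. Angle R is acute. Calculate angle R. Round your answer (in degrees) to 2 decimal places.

∠R ≈ 22.52°

From area = ½·PR·RQ·sin R, we get sin R = 2·area/(PR·RQ) ≈ 0.38303.
Taking the acute solution, ∠R ≈ 22.52°.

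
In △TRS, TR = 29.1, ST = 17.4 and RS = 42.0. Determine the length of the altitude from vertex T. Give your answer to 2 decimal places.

Semiperimeter s = (42 + 17.4 + 29.1)/2 = 44.25.
Heron's formula: area = √(44.25·2.25·26.85·15.15) ≈ 201.25.
The altitude from T has length 2·area/RS ≈ 9.5831.

9.58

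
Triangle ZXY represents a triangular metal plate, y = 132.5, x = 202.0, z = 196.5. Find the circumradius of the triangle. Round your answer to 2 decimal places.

By the law of cosines, cos Z = (x² + y² − z²) / (2·x·y) ≈ 0.36891, so ∠Z ≈ 68.35°.
Circumradius = z/(2 sin Z) ≈ 105.71.

105.71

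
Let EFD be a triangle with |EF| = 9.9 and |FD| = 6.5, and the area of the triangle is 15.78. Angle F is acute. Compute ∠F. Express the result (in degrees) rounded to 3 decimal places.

∠F ≈ 29.370°

From area = ½·|EF|·|FD|·sin F, we get sin F = 2·area/(|EF|·|FD|) ≈ 0.49044.
Taking the acute solution, ∠F ≈ 29.37°.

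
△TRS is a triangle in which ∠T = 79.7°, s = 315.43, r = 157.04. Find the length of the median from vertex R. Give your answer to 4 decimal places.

By the law of cosines, t² = r² + s² − 2·r·s·cos T = 1.0644e+05, so t ≈ 326.26.
Median from R: ½√(2·s² + 2·t² − r²) ≈ 311.13.

m_R ≈ 311.1342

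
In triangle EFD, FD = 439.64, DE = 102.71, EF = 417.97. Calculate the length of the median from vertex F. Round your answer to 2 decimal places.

m_F ≈ 425.86

Median from F: ½√(2·EF² + 2·FD² − DE²) ≈ 425.86.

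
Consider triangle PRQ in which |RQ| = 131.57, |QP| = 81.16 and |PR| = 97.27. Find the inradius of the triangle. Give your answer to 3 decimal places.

r ≈ 25.384

Semiperimeter s = (131.57 + 81.16 + 97.27)/2 = 155.
Heron's formula: area = √(155·23.43·73.84·57.73) ≈ 3934.6.
Inradius = area/s = 3934.6/155 ≈ 25.384.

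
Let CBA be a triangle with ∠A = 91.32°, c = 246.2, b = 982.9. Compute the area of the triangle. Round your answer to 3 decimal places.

Area = ½·c·b·sin A ≈ 1.2096e+05.

area ≈ 120962.881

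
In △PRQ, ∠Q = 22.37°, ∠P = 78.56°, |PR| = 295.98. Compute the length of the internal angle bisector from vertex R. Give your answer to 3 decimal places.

The third angle is ∠R = 180° − ∠Q − ∠P = 79.07°.
Law of sines: |RQ| = |PR|·sin P/sin Q ≈ 762.24.
Law of sines: |QP| = |PR|·sin R/sin Q ≈ 763.59.
The bisector from R has length 2·|PR|·|RQ|·cos(∠R/2)/(|PR|+|RQ|) ≈ 328.85.

t_R ≈ 328.849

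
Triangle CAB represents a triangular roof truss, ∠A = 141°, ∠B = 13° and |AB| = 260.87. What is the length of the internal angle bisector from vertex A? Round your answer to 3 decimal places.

59.063

The third angle is ∠C = 180° − ∠A − ∠B = 26.00°.
Law of sines: |BC| = |AB|·sin A/sin C ≈ 374.5.
Law of sines: |CA| = |AB|·sin B/sin C ≈ 133.87.
The bisector from A has length 2·|CA|·|AB|·cos(∠A/2)/(|CA|+|AB|) ≈ 59.063.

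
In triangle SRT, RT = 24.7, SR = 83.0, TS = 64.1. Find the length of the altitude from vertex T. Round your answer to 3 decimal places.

Semiperimeter s = (24.7 + 64.1 + 83)/2 = 85.9.
Heron's formula: area = √(85.9·61.2·21.8·2.9) ≈ 576.5.
The altitude from T has length 2·area/SR ≈ 13.892.

13.892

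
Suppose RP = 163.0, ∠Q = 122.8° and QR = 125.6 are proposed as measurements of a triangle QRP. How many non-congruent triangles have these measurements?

1

QR·sin Q = 125.6·sin(122.8°) ≈ 105.6.
Since ∠Q is not acute, a triangle exists only if RP > QR; here RP > QR, so there is exactly one triangle.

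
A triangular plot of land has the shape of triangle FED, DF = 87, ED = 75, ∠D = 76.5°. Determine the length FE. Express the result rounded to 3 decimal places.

100.735

By the law of cosines, FE² = ED² + DF² − 2·ED·DF·cos D = 10148, so FE ≈ 100.73.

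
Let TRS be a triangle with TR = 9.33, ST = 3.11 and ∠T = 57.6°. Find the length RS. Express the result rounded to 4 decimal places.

By the law of cosines, RS² = ST² + TR² − 2·ST·TR·cos T = 65.626, so RS ≈ 8.101.

8.1010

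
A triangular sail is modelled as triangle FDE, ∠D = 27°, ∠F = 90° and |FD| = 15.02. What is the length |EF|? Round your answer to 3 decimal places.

The third angle is ∠E = 180° − ∠F − ∠D = 63.00°.
Law of sines: |EF| = |FD|·sin D/sin E ≈ 7.6531.

7.653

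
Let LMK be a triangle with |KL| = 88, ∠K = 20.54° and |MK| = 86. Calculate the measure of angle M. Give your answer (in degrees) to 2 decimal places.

∠M ≈ 83.36°

By the law of cosines, |LM|² = |MK|² + |KL|² − 2·|MK|·|KL|·cos K = 966.23, so |LM| ≈ 31.084.
Law of cosines again: cos M = (|LM|² + |MK|² − |KL|²)/(2·|LM|·|MK|) ≈ 0.11563, so ∠M ≈ 83.36°.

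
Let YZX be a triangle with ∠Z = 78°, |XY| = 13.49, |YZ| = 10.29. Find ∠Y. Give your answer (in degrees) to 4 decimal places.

Law of sines: sin X = |YZ|·sin Z/|XY| ≈ 0.74612.
Since |XY| ≥ |YZ|, only the acute value applies: ∠X ≈ 48.26°.
Then ∠Y = 180° − ∠Z − ∠X ≈ 53.74°.

∠Y ≈ 53.7447°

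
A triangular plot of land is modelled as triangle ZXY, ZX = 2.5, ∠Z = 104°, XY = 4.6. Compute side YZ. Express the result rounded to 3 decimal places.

Law of sines: sin Y = ZX·sin Z/XY ≈ 0.52733.
Since XY ≥ ZX, only the acute value applies: ∠Y ≈ 31.83°.
Then ∠X = 180° − ∠Z − ∠Y ≈ 44.17°.
Law of sines gives YZ = XY·sin X/sin Z ≈ 3.3036.

3.304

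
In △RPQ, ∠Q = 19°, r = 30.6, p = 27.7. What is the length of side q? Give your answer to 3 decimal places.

By the law of cosines, q² = r² + p² − 2·r·p·cos Q = 100.77, so q ≈ 10.038.

10.038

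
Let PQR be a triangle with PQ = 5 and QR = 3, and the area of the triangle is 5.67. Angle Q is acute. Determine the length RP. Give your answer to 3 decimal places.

3.790

From area = ½·PQ·QR·sin Q, we get sin Q = 2·area/(PQ·QR) ≈ 0.75600.
Taking the acute solution, ∠Q ≈ 49.11°.
Law of cosines then gives RP ≈ 3.7898.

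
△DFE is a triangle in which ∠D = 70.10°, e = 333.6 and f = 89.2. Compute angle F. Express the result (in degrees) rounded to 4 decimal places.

15.4611

By the law of cosines, d² = f² + e² − 2·f·e·cos D = 98988, so d ≈ 314.62.
Law of cosines again: cos F = (e² + d² − f²)/(2·e·d) ≈ 0.96381, so ∠F ≈ 15.46°.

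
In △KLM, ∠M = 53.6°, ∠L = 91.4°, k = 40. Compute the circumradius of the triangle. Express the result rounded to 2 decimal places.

34.87

The third angle is ∠K = 180° − ∠L − ∠M = 35.00°.
Law of sines: l = k·sin L/sin K ≈ 69.717.
Law of sines: m = k·sin M/sin K ≈ 56.132.
Circumradius = k/(2 sin K) ≈ 34.869.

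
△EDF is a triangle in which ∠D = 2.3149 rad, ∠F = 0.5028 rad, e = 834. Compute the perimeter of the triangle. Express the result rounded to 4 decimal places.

perimeter ≈ 4024.6650

The third angle is ∠E = π − ∠D − ∠F = 0.3239 rad.
Law of sines: d = e·sin D/sin E ≈ 1927.9.
Law of sines: f = e·sin F/sin E ≈ 1262.8.
Semiperimeter s = (834+1927.9+1262.8)/2 = 2012.3.
Perimeter = 834 + 1927.9 + 1262.8 = 4024.7.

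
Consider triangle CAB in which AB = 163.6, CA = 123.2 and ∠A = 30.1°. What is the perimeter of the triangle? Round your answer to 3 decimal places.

370.872

By the law of cosines, BC² = CA² + AB² − 2·CA·AB·cos A = 7068, so BC ≈ 84.072.
Semiperimeter s = (163.6+84.072+123.2)/2 = 185.44.
Perimeter = 163.6 + 84.072 + 123.2 = 370.87.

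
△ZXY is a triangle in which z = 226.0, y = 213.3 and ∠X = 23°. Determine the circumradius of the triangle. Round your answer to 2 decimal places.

R ≈ 113.20

By the law of cosines, x² = y² + z² − 2·y·z·cos X = 7825.5, so x ≈ 88.462.
Area = ½·y·z·sin X ≈ 9417.8.
Circumradius = x/(2 sin X) ≈ 113.2.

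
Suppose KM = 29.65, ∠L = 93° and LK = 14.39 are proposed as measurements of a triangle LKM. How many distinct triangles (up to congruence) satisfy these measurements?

1

LK·sin L = 14.39·sin(93°) ≈ 14.37.
Since ∠L is not acute, a triangle exists only if KM > LK; here KM > LK, so there is exactly one triangle.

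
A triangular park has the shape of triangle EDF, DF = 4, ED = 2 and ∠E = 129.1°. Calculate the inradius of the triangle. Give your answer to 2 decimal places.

Law of sines: sin F = ED·sin E/DF ≈ 0.38802.
Since DF ≥ ED, only the acute value applies: ∠F ≈ 22.83°.
Then ∠D = 180° − ∠E − ∠F ≈ 28.07°.
Law of sines gives FE = DF·sin D/sin E ≈ 2.4252.
Area = ½·DF·ED·sin D ≈ 1.8821.
Semiperimeter s = (4+2.4252+2)/2 = 4.2126.
Inradius = area/s = 1.8821/4.2126 ≈ 0.44678.

r ≈ 0.45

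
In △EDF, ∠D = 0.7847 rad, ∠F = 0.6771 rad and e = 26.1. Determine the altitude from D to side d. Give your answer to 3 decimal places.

h_D ≈ 16.353

The third angle is ∠E = π − ∠D − ∠F = 1.6798 rad.
Law of sines: d = e·sin D/sin E ≈ 18.553.
Law of sines: f = e·sin F/sin E ≈ 16.45.
Area = ½·e·d·sin F ≈ 151.69.
The altitude from D has length 2·area/d ≈ 16.353.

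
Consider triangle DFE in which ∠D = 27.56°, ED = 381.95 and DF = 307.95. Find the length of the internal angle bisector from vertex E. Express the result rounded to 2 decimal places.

t_E ≈ 218.83

By the law of cosines, FE² = ED² + DF² − 2·ED·DF·cos D = 32170, so FE ≈ 179.36.
Law of cosines again: cos E = (FE² + ED² − DF²)/(2·FE·ED) ≈ 0.60741, so ∠E ≈ 52.60°.
The bisector from E has length 2·FE·ED·cos(∠E/2)/(FE+ED) ≈ 218.83.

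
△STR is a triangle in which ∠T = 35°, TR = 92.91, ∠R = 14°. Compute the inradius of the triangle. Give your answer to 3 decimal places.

8.211

The third angle is ∠S = 180° − ∠T − ∠R = 131.00°.
Law of sines: RS = TR·sin T/sin S ≈ 70.611.
Law of sines: ST = TR·sin R/sin S ≈ 29.782.
Area = ½·TR·RS·sin R ≈ 793.56.
Semiperimeter s = (92.91+70.611+29.782)/2 = 96.652.
Inradius = area/s = 793.56/96.652 ≈ 8.2105.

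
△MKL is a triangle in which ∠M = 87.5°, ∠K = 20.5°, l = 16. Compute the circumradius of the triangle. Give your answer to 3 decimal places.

R ≈ 8.412

The third angle is ∠L = 180° − ∠M − ∠K = 72.00°.
Law of sines: m = l·sin M/sin L ≈ 16.807.
Law of sines: k = l·sin K/sin L ≈ 5.8917.
Circumradius = l/(2 sin L) ≈ 8.4117.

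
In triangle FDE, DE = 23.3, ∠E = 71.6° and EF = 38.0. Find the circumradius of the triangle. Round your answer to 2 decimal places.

R ≈ 19.91

By the law of cosines, FD² = DE² + EF² − 2·DE·EF·cos E = 1427.9, so FD ≈ 37.788.
Area = ½·DE·EF·sin E ≈ 420.07.
Circumradius = FD/(2 sin E) ≈ 19.912.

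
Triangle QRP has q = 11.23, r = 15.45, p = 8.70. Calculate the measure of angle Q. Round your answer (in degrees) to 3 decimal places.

By the law of cosines, cos Q = (r² + p² − q²) / (2·r·p) ≈ 0.70037, so ∠Q ≈ 45.54°.

∠Q ≈ 45.544°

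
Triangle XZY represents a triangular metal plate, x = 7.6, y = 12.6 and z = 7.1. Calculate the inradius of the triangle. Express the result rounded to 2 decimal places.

1.75

Semiperimeter s = (7.6 + 7.1 + 12.6)/2 = 13.65.
Heron's formula: area = √(13.65·6.05·6.55·1.05) ≈ 23.832.
Inradius = area/s = 23.832/13.65 ≈ 1.7459.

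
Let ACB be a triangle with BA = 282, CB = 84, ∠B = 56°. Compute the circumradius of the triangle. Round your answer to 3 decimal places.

R ≈ 147.839

By the law of cosines, AC² = CB² + BA² − 2·CB·BA·cos B = 60088, so AC ≈ 245.13.
Area = ½·CB·BA·sin B ≈ 9819.1.
Circumradius = AC/(2 sin B) ≈ 147.84.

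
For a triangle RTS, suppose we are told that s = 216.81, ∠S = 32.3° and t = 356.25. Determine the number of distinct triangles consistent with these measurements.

t·sin S = 356.25·sin(32.3°) ≈ 190.4.
Since t sin S < s < t (190.4 < 216.81 < 356.25), two triangles exist.

2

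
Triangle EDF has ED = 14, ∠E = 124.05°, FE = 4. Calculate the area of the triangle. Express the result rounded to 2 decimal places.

area ≈ 23.20

Area = ½·FE·ED·sin E ≈ 23.199.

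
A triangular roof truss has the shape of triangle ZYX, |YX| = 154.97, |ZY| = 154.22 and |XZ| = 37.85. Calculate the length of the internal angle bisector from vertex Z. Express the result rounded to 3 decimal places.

45.136

By the law of cosines, cos Z = (|XZ|² + |ZY|² − |YX|²) / (2·|XZ|·|ZY|) ≈ 0.10285, so ∠Z ≈ 84.10°.
The bisector from Z has length 2·|XZ|·|ZY|·cos(∠Z/2)/(|XZ|+|ZY|) ≈ 45.136.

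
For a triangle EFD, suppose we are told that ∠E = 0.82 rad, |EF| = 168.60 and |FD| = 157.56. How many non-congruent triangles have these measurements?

|EF|·sin E = 168.60·sin(0.82 rad) ≈ 123.3.
Since |EF| sin E < |FD| < |EF| (123.3 < 157.56 < 168.60), two triangles exist.

2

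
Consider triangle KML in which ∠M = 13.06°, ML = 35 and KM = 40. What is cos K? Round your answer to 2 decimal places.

0.60

By the law of cosines, LK² = KM² + ML² − 2·KM·ML·cos M = 97.425, so LK ≈ 9.8704.
Law of cosines again: cos K = (LK² + KM² − ML²)/(2·LK·KM) ≈ 0.59828, so ∠K ≈ 53.25°.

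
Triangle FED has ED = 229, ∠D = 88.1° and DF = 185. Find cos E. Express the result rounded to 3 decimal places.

0.770

By the law of cosines, FE² = ED² + DF² − 2·ED·DF·cos D = 83857, so FE ≈ 289.58.
Law of cosines again: cos E = (FE² + ED² − DF²)/(2·FE·ED) ≈ 0.76962, so ∠E ≈ 39.68°.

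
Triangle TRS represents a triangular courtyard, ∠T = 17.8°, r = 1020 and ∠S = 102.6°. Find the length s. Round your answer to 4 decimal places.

1154.1094

The third angle is ∠R = 180° − ∠S − ∠T = 59.60°.
Law of sines: s = r·sin S/sin R ≈ 1154.1.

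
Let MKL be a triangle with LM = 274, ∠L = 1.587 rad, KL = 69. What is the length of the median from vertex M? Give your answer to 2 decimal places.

By the law of cosines, MK² = KL² + LM² − 2·KL·LM·cos L = 80450, so MK ≈ 283.64.
Median from M: ½√(2·LM² + 2·MK² − KL²) ≈ 276.72.

276.72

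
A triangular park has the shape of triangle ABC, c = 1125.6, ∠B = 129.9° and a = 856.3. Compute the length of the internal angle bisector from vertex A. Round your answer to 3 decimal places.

By the law of cosines, b² = c² + a² − 2·c·a·cos B = 3.2367e+06, so b ≈ 1799.1.
Law of cosines again: cos A = (b² + c² − a²)/(2·b·c) ≈ 0.93095, so ∠A ≈ 21.42°.
The bisector from A has length 2·b·c·cos(∠A/2)/(b+c) ≈ 1360.7.

1360.688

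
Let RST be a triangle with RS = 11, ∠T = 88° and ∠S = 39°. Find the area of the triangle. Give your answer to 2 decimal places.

area ≈ 30.43

The third angle is ∠R = 180° − ∠S − ∠T = 53.00°.
Law of sines: ST = RS·sin R/sin T ≈ 8.7903.
Law of sines: TR = RS·sin S/sin T ≈ 6.9267.
Area = ½·RS·ST·sin S ≈ 30.426.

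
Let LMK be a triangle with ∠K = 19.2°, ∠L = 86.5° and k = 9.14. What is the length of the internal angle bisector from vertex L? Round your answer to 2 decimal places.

The third angle is ∠M = 180° − ∠K − ∠L = 74.30°.
Law of sines: l = k·sin L/sin K ≈ 27.741.
Law of sines: m = k·sin M/sin K ≈ 26.756.
The bisector from L has length 2·m·k·cos(∠L/2)/(m+k) ≈ 9.9243.

t_L ≈ 9.92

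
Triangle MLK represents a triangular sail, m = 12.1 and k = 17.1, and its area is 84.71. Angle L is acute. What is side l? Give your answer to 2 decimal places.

From area = ½·k·m·sin L, we get sin L = 2·area/(k·m) ≈ 0.81881.
Taking the acute solution, ∠L ≈ 54.97°.
Law of cosines then gives l ≈ 14.187.

14.19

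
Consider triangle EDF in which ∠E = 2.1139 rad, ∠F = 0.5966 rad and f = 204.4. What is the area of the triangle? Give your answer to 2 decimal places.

The third angle is ∠D = π − ∠F − ∠E = 0.4311 rad.
Law of sines: e = f·sin E/sin F ≈ 311.46.
Law of sines: d = f·sin D/sin F ≈ 152.02.
Area = ½·f·e·sin D ≈ 13301.

13301.12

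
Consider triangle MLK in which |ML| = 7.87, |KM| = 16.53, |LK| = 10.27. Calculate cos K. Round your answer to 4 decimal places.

0.9330

By the law of cosines, cos K = (|LK|² + |KM|² − |ML|²) / (2·|LK|·|KM|) ≈ 0.93300, so ∠K ≈ 21.09°.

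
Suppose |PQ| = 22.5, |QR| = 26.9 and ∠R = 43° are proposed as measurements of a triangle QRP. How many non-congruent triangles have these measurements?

|QR|·sin R = 26.9·sin(43°) ≈ 18.35.
Since |QR| sin R < |PQ| < |QR| (18.35 < 22.5 < 26.9), two triangles exist.

2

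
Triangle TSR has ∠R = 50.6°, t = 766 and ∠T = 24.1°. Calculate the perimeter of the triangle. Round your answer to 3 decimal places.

The third angle is ∠S = 180° − ∠R − ∠T = 105.30°.
Law of sines: s = t·sin S/sin T ≈ 1809.4.
Law of sines: r = t·sin R/sin T ≈ 1449.6.
Semiperimeter p = (766+1809.4+1449.6)/2 = 2012.5.
Perimeter = 766 + 1809.4 + 1449.6 = 4025.

4025.039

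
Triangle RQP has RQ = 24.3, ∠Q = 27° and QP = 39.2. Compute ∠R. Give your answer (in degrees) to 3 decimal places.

By the law of cosines, PR² = RQ² + QP² − 2·RQ·QP·cos Q = 429.66, so PR ≈ 20.728.
Law of cosines again: cos R = (PR² + RQ² − QP²)/(2·PR·RQ) ≈ -0.51271, so ∠R ≈ 120.84°.

∠R ≈ 120.844°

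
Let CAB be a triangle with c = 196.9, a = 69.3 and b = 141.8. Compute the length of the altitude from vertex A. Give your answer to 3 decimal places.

h_A ≈ 100.536

Semiperimeter s = (196.9 + 69.3 + 141.8)/2 = 204.
Heron's formula: area = √(204·7.1·134.7·62.2) ≈ 3483.6.
The altitude from A has length 2·area/a ≈ 100.54.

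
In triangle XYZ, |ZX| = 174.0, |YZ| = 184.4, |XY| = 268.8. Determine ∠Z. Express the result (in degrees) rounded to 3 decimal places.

∠Z ≈ 97.138°

By the law of cosines, cos Z = (|YZ|² + |ZX|² − |XY|²) / (2·|YZ|·|ZX|) ≈ -0.12426, so ∠Z ≈ 97.14°.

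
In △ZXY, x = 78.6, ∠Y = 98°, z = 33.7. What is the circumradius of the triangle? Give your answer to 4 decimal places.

By the law of cosines, y² = z² + x² − 2·z·x·cos Y = 8050.9, so y ≈ 89.727.
Area = ½·z·x·sin Y ≈ 1311.5.
Circumradius = y/(2 sin Y) ≈ 45.304.

45.3044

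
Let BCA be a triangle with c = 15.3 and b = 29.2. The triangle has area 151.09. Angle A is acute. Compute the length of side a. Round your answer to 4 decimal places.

20.7028

From area = ½·b·c·sin A, we get sin A = 2·area/(b·c) ≈ 0.67638.
Taking the acute solution, ∠A ≈ 42.56°.
Law of cosines then gives a ≈ 20.703.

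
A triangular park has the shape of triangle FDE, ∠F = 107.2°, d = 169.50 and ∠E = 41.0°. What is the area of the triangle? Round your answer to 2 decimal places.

The third angle is ∠D = 180° − ∠E − ∠F = 31.80°.
Law of sines: f = d·sin F/sin D ≈ 307.27.
Law of sines: e = d·sin E/sin D ≈ 211.03.
Area = ½·d·f·sin E ≈ 17085.

area ≈ 17084.73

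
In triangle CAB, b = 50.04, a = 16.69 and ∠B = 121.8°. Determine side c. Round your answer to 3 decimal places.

39.193

Law of sines: sin A = a·sin B/b ≈ 0.28347.
Since b ≥ a, only the acute value applies: ∠A ≈ 16.47°.
Then ∠C = 180° − ∠B − ∠A ≈ 41.73°.
Law of sines gives c = b·sin C/sin B ≈ 39.193.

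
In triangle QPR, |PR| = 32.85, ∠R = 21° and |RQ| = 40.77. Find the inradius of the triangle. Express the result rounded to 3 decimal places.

5.385

By the law of cosines, |QP|² = |PR|² + |RQ|² − 2·|PR|·|RQ|·cos R = 240.64, so |QP| ≈ 15.512.
Area = ½·|PR|·|RQ|·sin R ≈ 239.98.
Semiperimeter s = (32.85+40.77+15.512)/2 = 44.566.
Inradius = area/s = 239.98/44.566 ≈ 5.3848.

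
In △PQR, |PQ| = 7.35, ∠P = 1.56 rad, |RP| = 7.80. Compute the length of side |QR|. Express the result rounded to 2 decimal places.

By the law of cosines, |QR|² = |RP|² + |PQ|² − 2·|RP|·|PQ|·cos P = 113.62, so |QR| ≈ 10.659.

10.66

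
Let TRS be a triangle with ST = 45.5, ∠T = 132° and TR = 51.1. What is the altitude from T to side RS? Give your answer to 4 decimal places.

By the law of cosines, RS² = ST² + TR² − 2·ST·TR·cos T = 7793, so RS ≈ 88.278.
Area = ½·ST·TR·sin T ≈ 863.92.
The altitude from T has length 2·area/RS ≈ 19.573.

19.5728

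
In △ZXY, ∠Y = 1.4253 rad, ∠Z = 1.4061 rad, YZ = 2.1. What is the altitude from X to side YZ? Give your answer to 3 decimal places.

h_X ≈ 6.715

The third angle is ∠X = π − ∠Y − ∠Z = 0.3102 rad.
Law of sines: XY = YZ·sin Z/sin X ≈ 6.7867.
Law of sines: ZX = YZ·sin Y/sin X ≈ 6.8071.
Area = ½·YZ·XY·sin Y ≈ 7.0507.
The altitude from X has length 2·area/YZ ≈ 6.715.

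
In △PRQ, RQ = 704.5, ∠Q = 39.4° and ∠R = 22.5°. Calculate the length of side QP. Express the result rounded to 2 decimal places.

The third angle is ∠P = 180° − ∠R − ∠Q = 118.10°.
Law of sines: QP = RQ·sin R/sin P ≈ 305.63.

305.63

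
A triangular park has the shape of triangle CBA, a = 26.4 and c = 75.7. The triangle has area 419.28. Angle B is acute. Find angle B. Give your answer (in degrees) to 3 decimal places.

24.809

From area = ½·a·c·sin B, we get sin B = 2·area/(a·c) ≈ 0.41960.
Taking the acute solution, ∠B ≈ 24.81°.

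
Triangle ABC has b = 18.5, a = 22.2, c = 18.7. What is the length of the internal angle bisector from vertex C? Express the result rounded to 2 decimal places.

t_C ≈ 18.00

By the law of cosines, cos C = (a² + b² − c²) / (2·a·b) ≈ 0.59094, so ∠C ≈ 53.78°.
The bisector from C has length 2·a·b·cos(∠C/2)/(a+b) ≈ 18.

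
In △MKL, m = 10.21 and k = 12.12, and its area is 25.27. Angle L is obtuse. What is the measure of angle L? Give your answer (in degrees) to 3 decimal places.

From area = ½·m·k·sin L, we get sin L = 2·area/(m·k) ≈ 0.40842.
Taking the obtuse solution, ∠L ≈ 155.89°.

155.894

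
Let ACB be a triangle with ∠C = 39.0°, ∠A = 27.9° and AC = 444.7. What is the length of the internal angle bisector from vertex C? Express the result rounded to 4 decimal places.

t_C ≈ 282.6915

The third angle is ∠B = 180° − ∠A − ∠C = 113.10°.
Law of sines: CB = AC·sin A/sin B ≈ 226.23.
Law of sines: BA = AC·sin C/sin B ≈ 304.25.
The bisector from C has length 2·AC·CB·cos(∠C/2)/(AC+CB) ≈ 282.69.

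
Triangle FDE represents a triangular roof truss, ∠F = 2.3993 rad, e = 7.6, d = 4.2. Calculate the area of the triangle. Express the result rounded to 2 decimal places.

Area = ½·d·e·sin F ≈ 10.789.

10.79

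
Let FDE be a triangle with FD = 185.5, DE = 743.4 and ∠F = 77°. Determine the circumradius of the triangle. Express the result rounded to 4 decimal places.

Law of sines: sin E = FD·sin F/DE ≈ 0.24313.
Since DE ≥ FD, only the acute value applies: ∠E ≈ 14.07°.
Then ∠D = 180° − ∠F − ∠E ≈ 88.93°.
Law of sines gives EF = DE·sin D/sin F ≈ 762.82.
Circumradius = DE/(2 sin F) ≈ 381.48.

R ≈ 381.4772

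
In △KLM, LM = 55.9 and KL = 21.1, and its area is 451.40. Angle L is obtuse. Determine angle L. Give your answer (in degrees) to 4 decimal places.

From area = ½·KL·LM·sin L, we get sin L = 2·area/(KL·LM) ≈ 0.76542.
Taking the obtuse solution, ∠L ≈ 130.06°.

∠L ≈ 130.0560°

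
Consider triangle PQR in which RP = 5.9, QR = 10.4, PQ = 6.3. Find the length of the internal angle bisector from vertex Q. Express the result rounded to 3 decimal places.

By the law of cosines, cos Q = (PQ² + QR² − RP²) / (2·PQ·QR) ≈ 0.86264, so ∠Q ≈ 30.39°.
The bisector from Q has length 2·PQ·QR·cos(∠Q/2)/(PQ+QR) ≈ 7.5725.

t_Q ≈ 7.572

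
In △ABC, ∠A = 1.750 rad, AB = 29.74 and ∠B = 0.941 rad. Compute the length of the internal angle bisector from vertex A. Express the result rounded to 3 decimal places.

The third angle is ∠C = π − ∠A − ∠B = 0.451 rad.
Law of sines: BC = AB·sin A/sin C ≈ 67.196.
Law of sines: CA = AB·sin B/sin C ≈ 55.188.
The bisector from A has length 2·CA·AB·cos(∠A/2)/(CA+AB) ≈ 24.775.

t_A ≈ 24.775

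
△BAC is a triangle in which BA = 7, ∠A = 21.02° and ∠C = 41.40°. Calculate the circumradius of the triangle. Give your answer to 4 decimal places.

5.2925

The third angle is ∠B = 180° − ∠A − ∠C = 117.58°.
Law of sines: AC = BA·sin B/sin C ≈ 9.3822.
Law of sines: CB = BA·sin A/sin C ≈ 3.7968.
Circumradius = BA/(2 sin C) ≈ 5.2925.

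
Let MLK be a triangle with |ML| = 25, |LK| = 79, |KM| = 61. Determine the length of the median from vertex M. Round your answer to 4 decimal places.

Median from M: ½√(2·|KM|² + 2·|ML|² − |LK|²) ≈ 24.754.

m_M ≈ 24.7538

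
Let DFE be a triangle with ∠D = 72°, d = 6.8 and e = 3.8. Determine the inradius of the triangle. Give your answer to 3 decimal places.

Law of sines: sin E = e·sin D/d ≈ 0.53147.
Since d ≥ e, only the acute value applies: ∠E ≈ 32.11°.
Then ∠F = 180° − ∠D − ∠E ≈ 75.89°.
Law of sines gives f = d·sin F/sin D ≈ 6.9344.
Area = ½·d·e·sin F ≈ 12.53.
Semiperimeter s = (6.8+6.9344+3.8)/2 = 8.7672.
Inradius = area/s = 12.53/8.7672 ≈ 1.4292.

r ≈ 1.429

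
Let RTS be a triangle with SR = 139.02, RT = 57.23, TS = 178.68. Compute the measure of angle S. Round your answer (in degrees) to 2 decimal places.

By the law of cosines, cos S = (TS² + SR² − RT²) / (2·TS·SR) ≈ 0.96573, so ∠S ≈ 15.04°.

∠S ≈ 15.04°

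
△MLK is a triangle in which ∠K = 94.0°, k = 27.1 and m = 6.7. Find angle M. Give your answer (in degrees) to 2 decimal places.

14.28

Law of sines: sin M = m·sin K/k ≈ 0.24663.
Since k ≥ m, only the acute value applies: ∠M ≈ 14.28°.
Then ∠L = 180° − ∠K − ∠M ≈ 71.72°.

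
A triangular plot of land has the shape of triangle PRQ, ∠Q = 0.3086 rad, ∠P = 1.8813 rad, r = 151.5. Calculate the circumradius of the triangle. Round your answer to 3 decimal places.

93.013

The third angle is ∠R = π − ∠Q − ∠P = 0.9517 rad.
Law of sines: p = r·sin P/sin R ≈ 177.13.
Law of sines: q = r·sin Q/sin R ≈ 56.501.
Circumradius = r/(2 sin R) ≈ 93.013.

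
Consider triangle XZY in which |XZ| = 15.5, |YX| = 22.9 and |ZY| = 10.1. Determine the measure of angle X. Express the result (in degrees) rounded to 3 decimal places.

By the law of cosines, cos X = (|YX|² + |XZ|² − |ZY|²) / (2·|YX|·|XZ|) ≈ 0.93344, so ∠X ≈ 21.02°.

21.022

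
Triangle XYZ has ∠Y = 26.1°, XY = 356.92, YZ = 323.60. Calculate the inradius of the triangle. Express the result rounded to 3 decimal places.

r ≈ 60.667

By the law of cosines, ZX² = XY² + YZ² − 2·XY·YZ·cos Y = 24666, so ZX ≈ 157.05.
Area = ½·XY·YZ·sin Y ≈ 25406.
Semiperimeter s = (323.6+157.05+356.92)/2 = 418.79.
Inradius = area/s = 25406/418.79 ≈ 60.667.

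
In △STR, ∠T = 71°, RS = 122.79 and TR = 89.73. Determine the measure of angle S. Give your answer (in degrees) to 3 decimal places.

∠S ≈ 43.705°

Law of sines: sin S = TR·sin T/RS ≈ 0.69095.
Since RS ≥ TR, only the acute value applies: ∠S ≈ 43.71°.
Then ∠R = 180° − ∠T − ∠S ≈ 65.29°.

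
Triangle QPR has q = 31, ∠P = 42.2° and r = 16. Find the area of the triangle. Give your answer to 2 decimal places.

Area = ½·r·q·sin P ≈ 166.59.

area ≈ 166.59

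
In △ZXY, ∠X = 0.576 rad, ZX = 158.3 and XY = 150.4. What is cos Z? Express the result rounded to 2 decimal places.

By the law of cosines, YZ² = ZX² + XY² − 2·ZX·XY·cos X = 7745.4, so YZ ≈ 88.008.
Law of cosines again: cos Z = (YZ² + ZX² − XY²)/(2·YZ·ZX) ≈ 0.36550, so ∠Z ≈ 1.197 rad.

0.37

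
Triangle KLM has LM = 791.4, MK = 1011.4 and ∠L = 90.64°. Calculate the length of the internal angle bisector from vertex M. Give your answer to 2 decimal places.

839.91

Law of sines: sin K = LM·sin L/MK ≈ 0.78243.
Since MK ≥ LM, only the acute value applies: ∠K ≈ 51.48°.
Then ∠M = 180° − ∠L − ∠K ≈ 37.88°.
Law of sines gives KL = MK·sin M/sin L ≈ 621.
The bisector from M has length 2·LM·MK·cos(∠M/2)/(LM+MK) ≈ 839.91.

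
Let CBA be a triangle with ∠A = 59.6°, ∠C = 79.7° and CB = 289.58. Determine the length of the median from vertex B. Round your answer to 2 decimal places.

m_B ≈ 290.70

The third angle is ∠B = 180° − ∠A − ∠C = 40.70°.
Law of sines: BA = CB·sin C/sin A ≈ 330.33.
Law of sines: AC = CB·sin B/sin A ≈ 218.94.
Median from B: ½√(2·CB² + 2·BA² − AC²) ≈ 290.7.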